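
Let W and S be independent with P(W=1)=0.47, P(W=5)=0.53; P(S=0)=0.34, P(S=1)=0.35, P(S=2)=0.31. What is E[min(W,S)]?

0.8243

E[min(W,S)] = Σ_w Σ_s min(w,s) · P(W=w)P(S=s)
 = 0·0.1598 + 1·0.1645 + 1·0.1457 + 0·0.1802 + 1·0.1855 + 2·0.1643
 = 0 + 0.1645 + 0.1457 + 0 + 0.1855 + 0.3286
 = 0.8243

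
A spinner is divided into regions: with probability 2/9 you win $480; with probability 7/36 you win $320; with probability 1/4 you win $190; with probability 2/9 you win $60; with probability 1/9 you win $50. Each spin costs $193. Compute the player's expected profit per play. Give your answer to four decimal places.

E[payout] = 480·2/9 + 320·7/36 + 190·1/4 + 60·2/9 + 50·1/9
 = 320/3 + 560/9 + 95/2 + 40/3 + 50/9
 = 4235/18
Net = 4235/18 - 193 = 761/18

42.2778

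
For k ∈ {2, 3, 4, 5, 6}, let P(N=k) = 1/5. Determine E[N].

4

E[N] = Σ n·P(N=n)
 = 2·1/5 + 3·1/5 + 4·1/5 + 5·1/5 + 6·1/5
 = 2/5 + 3/5 + 4/5 + 1 + 6/5
 = 4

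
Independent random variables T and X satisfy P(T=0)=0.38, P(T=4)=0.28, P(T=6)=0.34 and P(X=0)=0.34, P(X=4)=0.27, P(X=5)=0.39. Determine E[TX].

E[TX] = Σ_t Σ_x tx · P(T=t)P(X=x)
 = 0·0.1292 + 0·0.1026 + 0·0.1482 + 0·0.0952 + 16·0.0756 + 20·0.1092 + 0·0.1156 + 24·0.0918 + 30·0.1326
 = 0 + 0 + 0 + 0 + 1.2096 + 2.184 + 0 + 2.2032 + 3.978
 = 9.5748

9.5748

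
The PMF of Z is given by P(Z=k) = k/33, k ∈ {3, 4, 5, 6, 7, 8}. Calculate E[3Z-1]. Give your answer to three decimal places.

17.091

E[3Z-1] = Σ (3z-1)·P(Z=z)
 = 8·1/11 + 11·4/33 + 14·5/33 + 17·2/11 + 20·7/33 + 23·8/33
 = 8/11 + 4/3 + 70/33 + 34/11 + 140/33 + 184/33
 = 188/11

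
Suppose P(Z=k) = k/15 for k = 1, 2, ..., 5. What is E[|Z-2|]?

1.8

E[|Z-2|] = Σ |z-2|·P(Z=z)
 = 1·1/15 + 0·2/15 + 1·1/5 + 2·4/15 + 3·1/3
 = 1/15 + 0 + 1/5 + 8/15 + 1
 = 9/5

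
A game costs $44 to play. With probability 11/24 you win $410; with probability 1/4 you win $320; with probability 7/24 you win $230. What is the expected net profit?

291

E[payout] = 410·11/24 + 320·1/4 + 230·7/24
 = 2255/12 + 80 + 805/12
 = 335
Net = 335 - 44 = 291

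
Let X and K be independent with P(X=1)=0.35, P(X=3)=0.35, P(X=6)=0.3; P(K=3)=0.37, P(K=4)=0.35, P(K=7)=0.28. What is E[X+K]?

7.67

E[X+K] = Σ_x Σ_k (x+k) · P(X=x)P(K=k)
 = 4·0.1295 + 5·0.1225 + 8·0.098 + 6·0.1295 + 7·0.1225 + 10·0.098 + 9·0.111 + 10·0.105 + 13·0.084
 = 0.518 + 0.6125 + 0.784 + 0.777 + 0.8575 + 0.98 + 0.999 + 1.05 + 1.092
 = 7.67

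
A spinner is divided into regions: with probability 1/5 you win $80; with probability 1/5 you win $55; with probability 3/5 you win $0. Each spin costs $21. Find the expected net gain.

6

E[payout] = 80·1/5 + 55·1/5 + 0·3/5
 = 16 + 11 + 0
 = 27
Net = 27 - 21 = 6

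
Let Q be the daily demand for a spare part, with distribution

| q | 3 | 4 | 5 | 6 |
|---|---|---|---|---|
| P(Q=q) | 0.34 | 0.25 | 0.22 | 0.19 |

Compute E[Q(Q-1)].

E[Q(Q-1)] = Σ q(q-1)·P(Q=q)
 = 6·0.34 + 12·0.25 + 20·0.22 + 30·0.19
 = 2.04 + 3 + 4.4 + 5.7
 = 15.14

15.14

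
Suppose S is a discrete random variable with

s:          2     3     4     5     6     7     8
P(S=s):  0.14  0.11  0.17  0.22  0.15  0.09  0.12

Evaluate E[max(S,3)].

E[max(S,3)] = Σ max(s,3)·P(S=s)
 = 3·0.14 + 3·0.11 + 4·0.17 + 5·0.22 + 6·0.15 + 7·0.09 + 8·0.12
 = 0.42 + 0.33 + 0.68 + 1.1 + 0.9 + 0.63 + 0.96
 = 5.02

5.02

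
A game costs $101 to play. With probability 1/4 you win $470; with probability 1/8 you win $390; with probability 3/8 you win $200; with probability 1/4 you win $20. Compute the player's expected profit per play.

E[payout] = 470·1/4 + 390·1/8 + 200·3/8 + 20·1/4
 = 235/2 + 195/4 + 75 + 5
 = 985/4
Net = 985/4 - 101 = 581/4

145.25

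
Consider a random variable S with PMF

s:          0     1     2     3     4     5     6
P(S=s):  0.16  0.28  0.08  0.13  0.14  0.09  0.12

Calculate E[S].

E[S] = Σ s·P(S=s)
 = 0·0.16 + 1·0.28 + 2·0.08 + 3·0.13 + 4·0.14 + 5·0.09 + 6·0.12
 = 0 + 0.28 + 0.16 + 0.39 + 0.56 + 0.45 + 0.72
 = 2.56

2.56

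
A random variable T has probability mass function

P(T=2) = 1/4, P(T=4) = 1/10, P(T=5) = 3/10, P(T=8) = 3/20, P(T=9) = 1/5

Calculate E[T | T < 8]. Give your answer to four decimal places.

P(T < 8) = 1/4 + 1/10 + 3/10 = 13/20.
E[T | T < 8] = [2·1/4 + 4·1/10 + 5·3/10] / (13/20)
 = 12/5 / (13/20)
 = 48/13

3.6923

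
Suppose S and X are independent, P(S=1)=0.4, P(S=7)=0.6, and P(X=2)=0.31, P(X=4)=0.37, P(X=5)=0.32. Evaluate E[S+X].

E[S+X] = Σ_s Σ_x (s+x) · P(S=s)P(X=x)
 = 3·0.124 + 5·0.148 + 6·0.128 + 9·0.186 + 11·0.222 + 12·0.192
 = 0.372 + 0.74 + 0.768 + 1.674 + 2.442 + 2.304
 = 8.3

8.3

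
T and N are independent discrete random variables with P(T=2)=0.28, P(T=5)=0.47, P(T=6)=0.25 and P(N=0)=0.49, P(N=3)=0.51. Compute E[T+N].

E[T+N] = Σ_t Σ_n (t+n) · P(T=t)P(N=n)
 = 2·0.1372 + 5·0.1428 + 5·0.2303 + 8·0.2397 + 6·0.1225 + 9·0.1275
 = 0.2744 + 0.714 + 1.1515 + 1.9176 + 0.735 + 1.1475
 = 5.94

5.94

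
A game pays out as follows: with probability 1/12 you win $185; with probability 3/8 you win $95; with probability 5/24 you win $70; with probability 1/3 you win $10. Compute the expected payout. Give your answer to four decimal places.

E[payout] = 185·1/12 + 95·3/8 + 70·5/24 + 10·1/3
 = 185/12 + 285/8 + 175/12 + 10/3
 = 1655/24

68.9583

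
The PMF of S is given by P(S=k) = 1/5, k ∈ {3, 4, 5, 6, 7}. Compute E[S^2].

27

E[S^2] = Σ s^2·P(S=s)
 = 9·1/5 + 16·1/5 + 25·1/5 + 36·1/5 + 49·1/5
 = 9/5 + 16/5 + 5 + 36/5 + 49/5
 = 27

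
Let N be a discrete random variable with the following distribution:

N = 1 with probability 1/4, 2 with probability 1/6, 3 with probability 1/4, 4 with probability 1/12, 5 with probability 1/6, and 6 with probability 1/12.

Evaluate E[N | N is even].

3.5

P(N is even) = 1/6 + 1/12 + 1/12 = 1/3.
E[N | N is even] = [2·1/6 + 4·1/12 + 6·1/12] / (1/3)
 = 7/6 / (1/3)
 = 7/2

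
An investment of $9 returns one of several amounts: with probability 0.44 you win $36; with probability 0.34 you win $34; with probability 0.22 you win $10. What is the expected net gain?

20.6

E[payout] = 36·0.44 + 34·0.34 + 10·0.22
 = 15.84 + 11.56 + 2.2
 = 29.6
Net = 29.6 - 9 = 20.6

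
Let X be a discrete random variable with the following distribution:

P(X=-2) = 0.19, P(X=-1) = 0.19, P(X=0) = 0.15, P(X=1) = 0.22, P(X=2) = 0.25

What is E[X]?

0.15

E[X] = Σ x·P(X=x)
 = (-2)·0.19 + (-1)·0.19 + 0·0.15 + 1·0.22 + 2·0.25
 = (-0.38) + (-0.19) + 0 + 0.22 + 0.5
 = 0.15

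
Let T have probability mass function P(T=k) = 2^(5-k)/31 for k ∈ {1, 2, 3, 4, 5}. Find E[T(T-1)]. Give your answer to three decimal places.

2.710

E[T(T-1)] = Σ t(t-1)·P(T=t)
 = 0·16/31 + 2·8/31 + 6·4/31 + 12·2/31 + 20·1/31
 = 0 + 16/31 + 24/31 + 24/31 + 20/31
 = 84/31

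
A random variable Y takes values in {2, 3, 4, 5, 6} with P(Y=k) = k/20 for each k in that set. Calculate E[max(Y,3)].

E[max(Y,3)] = Σ max(y,3)·P(Y=y)
 = 3·1/10 + 3·3/20 + 4·1/5 + 5·1/4 + 6·3/10
 = 3/10 + 9/20 + 4/5 + 5/4 + 9/5
 = 23/5

4.6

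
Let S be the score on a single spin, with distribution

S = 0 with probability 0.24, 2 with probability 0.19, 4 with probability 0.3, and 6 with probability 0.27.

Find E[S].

3.2

E[S] = Σ s·P(S=s)
 = 0·0.24 + 2·0.19 + 4·0.3 + 6·0.27
 = 0 + 0.38 + 1.2 + 1.62
 = 3.2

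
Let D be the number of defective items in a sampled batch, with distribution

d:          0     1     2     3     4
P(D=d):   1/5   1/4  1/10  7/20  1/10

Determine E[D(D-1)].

E[D(D-1)] = Σ d(d-1)·P(D=d)
 = 0·1/5 + 0·1/4 + 2·1/10 + 6·7/20 + 12·1/10
 = 0 + 0 + 1/5 + 21/10 + 6/5
 = 7/2

3.5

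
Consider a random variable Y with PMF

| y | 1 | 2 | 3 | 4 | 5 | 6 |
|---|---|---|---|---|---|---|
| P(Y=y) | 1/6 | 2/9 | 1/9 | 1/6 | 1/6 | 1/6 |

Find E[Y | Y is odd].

3

P(Y is odd) = 1/6 + 1/9 + 1/6 = 4/9.
E[Y | Y is odd] = [1·1/6 + 3·1/9 + 5·1/6] / (4/9)
 = 4/3 / (4/9)
 = 3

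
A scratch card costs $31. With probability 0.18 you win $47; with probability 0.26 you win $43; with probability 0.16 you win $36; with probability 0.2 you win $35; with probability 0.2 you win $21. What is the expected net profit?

E[payout] = 47·0.18 + 43·0.26 + 36·0.16 + 35·0.2 + 21·0.2
 = 8.46 + 11.18 + 5.76 + 7 + 4.2
 = 36.6
Net = 36.6 - 31 = 5.6

5.6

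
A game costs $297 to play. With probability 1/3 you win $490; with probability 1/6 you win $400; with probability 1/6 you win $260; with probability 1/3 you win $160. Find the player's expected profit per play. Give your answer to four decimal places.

E[payout] = 490·1/3 + 400·1/6 + 260·1/6 + 160·1/3
 = 490/3 + 200/3 + 130/3 + 160/3
 = 980/3
Net = 980/3 - 297 = 89/3

29.6667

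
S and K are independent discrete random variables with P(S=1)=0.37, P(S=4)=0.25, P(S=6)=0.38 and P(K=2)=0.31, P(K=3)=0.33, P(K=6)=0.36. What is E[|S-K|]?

2.2898

E[|S-K|] = Σ_s Σ_k |s-k| · P(S=s)P(K=k)
 = 1·0.1147 + 2·0.1221 + 5·0.1332 + 2·0.0775 + 1·0.0825 + 2·0.09 + 4·0.1178 + 3·0.1254 + 0·0.1368
 = 0.1147 + 0.2442 + 0.666 + 0.155 + 0.0825 + 0.18 + 0.4712 + 0.3762 + 0
 = 2.2898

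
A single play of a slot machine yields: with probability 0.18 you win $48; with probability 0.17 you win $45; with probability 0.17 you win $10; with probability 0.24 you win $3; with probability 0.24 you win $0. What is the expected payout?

18.71

E[payout] = 48·0.18 + 45·0.17 + 10·0.17 + 3·0.24 + 0·0.24
 = 8.64 + 7.65 + 1.7 + 0.72 + 0
 = 18.71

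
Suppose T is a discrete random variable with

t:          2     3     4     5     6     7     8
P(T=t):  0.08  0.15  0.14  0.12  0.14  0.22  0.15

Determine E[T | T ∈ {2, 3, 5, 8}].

P(T ∈ {2, 3, 5, 8}) = 0.08 + 0.15 + 0.12 + 0.15 = 0.5.
E[T | T ∈ {2, 3, 5, 8}] = [2·0.08 + 3·0.15 + 5·0.12 + 8·0.15] / 0.5
 = 2.41 / 0.5
 = 241/50

4.82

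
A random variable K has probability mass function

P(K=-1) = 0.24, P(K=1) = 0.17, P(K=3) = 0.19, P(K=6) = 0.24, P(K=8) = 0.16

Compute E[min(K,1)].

E[min(K,1)] = Σ min(k,1)·P(K=k)
 = (-1)·0.24 + 1·0.17 + 1·0.19 + 1·0.24 + 1·0.16
 = (-0.24) + 0.17 + 0.19 + 0.24 + 0.16
 = 0.52

0.52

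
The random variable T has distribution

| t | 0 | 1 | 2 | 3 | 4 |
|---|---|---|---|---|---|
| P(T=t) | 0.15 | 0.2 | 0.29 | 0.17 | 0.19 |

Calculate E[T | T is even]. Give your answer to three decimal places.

2.127

P(T is even) = 0.15 + 0.29 + 0.19 = 0.63.
E[T | T is even] = [0·0.15 + 2·0.29 + 4·0.19] / 0.63
 = 1.34 / 0.63
 = 134/63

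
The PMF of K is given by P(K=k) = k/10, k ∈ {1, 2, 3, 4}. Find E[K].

3

E[K] = Σ k·P(K=k)
 = 1·1/10 + 2·1/5 + 3·3/10 + 4·2/5
 = 1/10 + 2/5 + 9/10 + 8/5
 = 3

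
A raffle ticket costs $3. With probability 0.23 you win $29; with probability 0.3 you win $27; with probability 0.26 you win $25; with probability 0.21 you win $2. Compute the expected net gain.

E[payout] = 29·0.23 + 27·0.3 + 25·0.26 + 2·0.21
 = 6.67 + 8.1 + 6.5 + 0.42
 = 21.69
Net = 21.69 - 3 = 18.69

18.69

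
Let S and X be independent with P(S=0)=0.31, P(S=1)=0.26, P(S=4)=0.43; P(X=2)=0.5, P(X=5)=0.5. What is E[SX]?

6.93

E[SX] = Σ_s Σ_x sx · P(S=s)P(X=x)
 = 0·0.155 + 0·0.155 + 2·0.13 + 5·0.13 + 8·0.215 + 20·0.215
 = 0 + 0 + 0.26 + 0.65 + 1.72 + 4.3
 = 6.93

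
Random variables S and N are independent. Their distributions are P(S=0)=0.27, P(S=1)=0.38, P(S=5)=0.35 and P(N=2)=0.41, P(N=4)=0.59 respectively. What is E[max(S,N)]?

3.817

E[max(S,N)] = Σ_s Σ_n max(s,n) · P(S=s)P(N=n)
 = 2·0.1107 + 4·0.1593 + 2·0.1558 + 4·0.2242 + 5·0.1435 + 5·0.2065
 = 0.2214 + 0.6372 + 0.3116 + 0.8968 + 0.7175 + 1.0325
 = 3.817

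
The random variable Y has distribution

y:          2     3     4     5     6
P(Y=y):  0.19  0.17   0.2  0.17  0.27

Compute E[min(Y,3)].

2.81

E[min(Y,3)] = Σ min(y,3)·P(Y=y)
 = 2·0.19 + 3·0.17 + 3·0.2 + 3·0.17 + 3·0.27
 = 0.38 + 0.51 + 0.6 + 0.51 + 0.81
 = 2.81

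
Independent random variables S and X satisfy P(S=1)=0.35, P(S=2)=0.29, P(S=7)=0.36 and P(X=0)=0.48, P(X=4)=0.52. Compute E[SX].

E[SX] = Σ_s Σ_x sx · P(S=s)P(X=x)
 = 0·0.168 + 4·0.182 + 0·0.1392 + 8·0.1508 + 0·0.1728 + 28·0.1872
 = 0 + 0.728 + 0 + 1.2064 + 0 + 5.2416
 = 7.176

7.176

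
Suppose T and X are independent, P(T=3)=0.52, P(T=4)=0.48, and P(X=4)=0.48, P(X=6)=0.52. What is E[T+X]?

8.52

E[T+X] = Σ_t Σ_x (t+x) · P(T=t)P(X=x)
 = 7·0.2496 + 9·0.2704 + 8·0.2304 + 10·0.2496
 = 1.7472 + 2.4336 + 1.8432 + 2.496
 = 8.52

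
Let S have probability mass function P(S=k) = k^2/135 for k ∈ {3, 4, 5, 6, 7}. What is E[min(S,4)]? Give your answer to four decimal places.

E[min(S,4)] = Σ min(s,4)·P(S=s)
 = 3·1/15 + 4·16/135 + 4·5/27 + 4·4/15 + 4·49/135
 = 1/5 + 64/135 + 20/27 + 16/15 + 196/135
 = 59/15

3.9333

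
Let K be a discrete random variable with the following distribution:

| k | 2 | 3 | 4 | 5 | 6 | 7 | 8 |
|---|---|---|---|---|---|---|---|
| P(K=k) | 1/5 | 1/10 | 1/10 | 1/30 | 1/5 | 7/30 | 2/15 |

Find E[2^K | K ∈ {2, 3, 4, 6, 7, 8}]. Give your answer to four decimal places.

P(K ∈ {2, 3, 4, 6, 7, 8}) = 1/5 + 1/10 + 1/10 + 1/5 + 7/30 + 2/15 = 29/30.
E[2^K | K ∈ {2, 3, 4, 6, 7, 8}] = [4·1/5 + 8·1/10 + 16·1/10 + 64·1/5 + 128·7/30 + 256·2/15] / (29/30)
 = 80 / (29/30)
 = 2400/29

82.7586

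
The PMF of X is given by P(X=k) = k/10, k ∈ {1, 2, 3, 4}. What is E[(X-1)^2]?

E[(X-1)^2] = Σ (x-1)^2·P(X=x)
 = 0·1/10 + 1·1/5 + 4·3/10 + 9·2/5
 = 0 + 1/5 + 6/5 + 18/5
 = 5

5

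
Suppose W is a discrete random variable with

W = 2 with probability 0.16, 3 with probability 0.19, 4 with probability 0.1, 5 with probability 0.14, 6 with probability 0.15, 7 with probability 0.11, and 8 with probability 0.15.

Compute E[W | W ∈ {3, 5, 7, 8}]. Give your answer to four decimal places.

P(W ∈ {3, 5, 7, 8}) = 0.19 + 0.14 + 0.11 + 0.15 = 0.59.
E[W | W ∈ {3, 5, 7, 8}] = [3·0.19 + 5·0.14 + 7·0.11 + 8·0.15] / 0.59
 = 3.24 / 0.59
 = 324/59

5.4915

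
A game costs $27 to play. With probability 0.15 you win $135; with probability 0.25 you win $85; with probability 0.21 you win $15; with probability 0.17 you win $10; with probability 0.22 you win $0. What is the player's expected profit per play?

E[payout] = 135·0.15 + 85·0.25 + 15·0.21 + 10·0.17 + 0·0.22
 = 20.25 + 21.25 + 3.15 + 1.7 + 0
 = 46.35
Net = 46.35 - 27 = 19.35

19.35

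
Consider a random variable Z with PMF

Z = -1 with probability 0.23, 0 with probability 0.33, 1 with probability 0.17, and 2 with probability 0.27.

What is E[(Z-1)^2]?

1.52

E[(Z-1)^2] = Σ (z-1)^2·P(Z=z)
 = 4·0.23 + 1·0.33 + 0·0.17 + 1·0.27
 = 0.92 + 0.33 + 0 + 0.27
 = 1.52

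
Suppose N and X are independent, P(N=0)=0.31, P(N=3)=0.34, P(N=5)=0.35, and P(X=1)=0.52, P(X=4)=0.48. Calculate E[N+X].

5.21

E[N+X] = Σ_n Σ_x (n+x) · P(N=n)P(X=x)
 = 1·0.1612 + 4·0.1488 + 4·0.1768 + 7·0.1632 + 6·0.182 + 9·0.168
 = 0.1612 + 0.5952 + 0.7072 + 1.1424 + 1.092 + 1.512
 = 5.21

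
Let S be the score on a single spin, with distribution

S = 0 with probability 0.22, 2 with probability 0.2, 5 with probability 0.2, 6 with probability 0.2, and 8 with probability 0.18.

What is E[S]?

4.04

E[S] = Σ s·P(S=s)
 = 0·0.22 + 2·0.2 + 5·0.2 + 6·0.2 + 8·0.18
 = 0 + 0.4 + 1 + 1.2 + 1.44
 = 4.04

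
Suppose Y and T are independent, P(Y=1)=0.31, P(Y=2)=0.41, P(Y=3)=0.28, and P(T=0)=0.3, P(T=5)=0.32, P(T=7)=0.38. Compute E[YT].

E[YT] = Σ_y Σ_t yt · P(Y=y)P(T=t)
 = 0·0.093 + 5·0.0992 + 7·0.1178 + 0·0.123 + 10·0.1312 + 14·0.1558 + 0·0.084 + 15·0.0896 + 21·0.1064
 = 0 + 0.496 + 0.8246 + 0 + 1.312 + 2.1812 + 0 + 1.344 + 2.2344
 = 8.3922

8.3922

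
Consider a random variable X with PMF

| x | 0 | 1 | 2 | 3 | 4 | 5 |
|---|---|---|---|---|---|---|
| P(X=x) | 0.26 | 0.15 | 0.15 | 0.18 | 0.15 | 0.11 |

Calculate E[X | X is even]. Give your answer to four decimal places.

P(X is even) = 0.26 + 0.15 + 0.15 = 0.56.
E[X | X is even] = [0·0.26 + 2·0.15 + 4·0.15] / 0.56
 = 0.9 / 0.56
 = 45/28

1.6071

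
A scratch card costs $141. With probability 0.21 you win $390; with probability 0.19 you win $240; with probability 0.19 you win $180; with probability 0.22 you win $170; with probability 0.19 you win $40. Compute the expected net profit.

65.7

E[payout] = 390·0.21 + 240·0.19 + 180·0.19 + 170·0.22 + 40·0.19
 = 81.9 + 45.6 + 34.2 + 37.4 + 7.6
 = 206.7
Net = 206.7 - 141 = 65.7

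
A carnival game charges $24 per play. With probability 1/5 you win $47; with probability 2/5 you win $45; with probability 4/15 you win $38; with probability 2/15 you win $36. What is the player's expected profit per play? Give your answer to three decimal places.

E[payout] = 47·1/5 + 45·2/5 + 38·4/15 + 36·2/15
 = 47/5 + 18 + 152/15 + 24/5
 = 127/3
Net = 127/3 - 24 = 55/3

18.333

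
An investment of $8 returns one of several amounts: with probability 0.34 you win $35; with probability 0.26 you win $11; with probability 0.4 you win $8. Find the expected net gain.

E[payout] = 35·0.34 + 11·0.26 + 8·0.4
 = 11.9 + 2.86 + 3.2
 = 17.96
Net = 17.96 - 8 = 9.96

9.96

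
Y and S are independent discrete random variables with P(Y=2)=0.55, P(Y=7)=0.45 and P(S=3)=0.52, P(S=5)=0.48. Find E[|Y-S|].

E[|Y-S|] = Σ_y Σ_s |y-s| · P(Y=y)P(S=s)
 = 1·0.286 + 3·0.264 + 4·0.234 + 2·0.216
 = 0.286 + 0.792 + 0.936 + 0.432
 = 2.446

2.446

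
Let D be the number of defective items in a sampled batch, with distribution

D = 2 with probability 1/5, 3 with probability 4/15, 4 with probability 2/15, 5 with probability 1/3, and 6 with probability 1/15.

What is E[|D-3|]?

E[|D-3|] = Σ |d-3|·P(D=d)
 = 1·1/5 + 0·4/15 + 1·2/15 + 2·1/3 + 3·1/15
 = 1/5 + 0 + 2/15 + 2/3 + 1/5
 = 6/5

1.2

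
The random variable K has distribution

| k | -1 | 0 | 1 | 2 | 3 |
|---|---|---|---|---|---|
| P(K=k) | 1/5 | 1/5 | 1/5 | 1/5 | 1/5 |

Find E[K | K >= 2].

2.5

P(K >= 2) = 1/5 + 1/5 = 2/5.
E[K | K >= 2] = [2·1/5 + 3·1/5] / (2/5)
 = 1 / (2/5)
 = 5/2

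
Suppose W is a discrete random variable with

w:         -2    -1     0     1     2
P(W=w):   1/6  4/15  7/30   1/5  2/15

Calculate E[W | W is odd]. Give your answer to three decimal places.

P(W is odd) = 4/15 + 1/5 = 7/15.
E[W | W is odd] = [(-1)·4/15 + 1·1/5] / (7/15)
 = -1/15 / (7/15)
 = -1/7

-0.143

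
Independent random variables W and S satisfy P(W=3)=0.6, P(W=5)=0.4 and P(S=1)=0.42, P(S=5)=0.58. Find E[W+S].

7.12

E[W+S] = Σ_w Σ_s (w+s) · P(W=w)P(S=s)
 = 4·0.252 + 8·0.348 + 6·0.168 + 10·0.232
 = 1.008 + 2.784 + 1.008 + 2.32
 = 7.12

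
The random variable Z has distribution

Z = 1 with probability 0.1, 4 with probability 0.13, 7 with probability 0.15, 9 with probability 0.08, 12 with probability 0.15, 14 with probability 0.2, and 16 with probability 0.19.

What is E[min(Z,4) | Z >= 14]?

P(Z >= 14) = 0.2 + 0.19 = 0.39.
E[min(Z,4) | Z >= 14] = [4·0.2 + 4·0.19] / 0.39
 = 1.56 / 0.39
 = 4

4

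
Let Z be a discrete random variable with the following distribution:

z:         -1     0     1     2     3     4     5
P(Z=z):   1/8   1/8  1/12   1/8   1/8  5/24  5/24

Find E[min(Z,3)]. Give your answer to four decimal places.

1.8333

E[min(Z,3)] = Σ min(z,3)·P(Z=z)
 = (-1)·1/8 + 0·1/8 + 1·1/12 + 2·1/8 + 3·1/8 + 3·5/24 + 3·5/24
 = (-1/8) + 0 + 1/12 + 1/4 + 3/8 + 5/8 + 5/8
 = 11/6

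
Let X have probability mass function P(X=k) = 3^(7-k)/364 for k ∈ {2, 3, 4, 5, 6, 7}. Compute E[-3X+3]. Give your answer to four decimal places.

E[-3X+3] = Σ (-3x+3)·P(X=x)
 = (-3)·243/364 + (-6)·81/364 + (-9)·27/364 + (-12)·9/364 + (-15)·3/364 + (-18)·1/364
 = (-729/364) + (-243/182) + (-243/364) + (-27/91) + (-45/364) + (-9/182)
 = -1629/364

-4.4753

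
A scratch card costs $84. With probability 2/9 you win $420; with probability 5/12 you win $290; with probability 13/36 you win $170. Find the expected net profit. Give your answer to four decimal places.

E[payout] = 420·2/9 + 290·5/12 + 170·13/36
 = 280/3 + 725/6 + 1105/18
 = 2480/9
Net = 2480/9 - 84 = 1724/9

191.5556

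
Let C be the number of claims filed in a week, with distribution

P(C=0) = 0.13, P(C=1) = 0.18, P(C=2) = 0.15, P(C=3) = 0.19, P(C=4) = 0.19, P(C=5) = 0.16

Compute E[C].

E[C] = Σ c·P(C=c)
 = 0·0.13 + 1·0.18 + 2·0.15 + 3·0.19 + 4·0.19 + 5·0.16
 = 0 + 0.18 + 0.3 + 0.57 + 0.76 + 0.8
 = 2.61

2.61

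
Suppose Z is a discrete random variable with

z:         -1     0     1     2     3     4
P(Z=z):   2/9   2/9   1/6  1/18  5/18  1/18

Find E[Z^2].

E[Z^2] = Σ z^2·P(Z=z)
 = 1·2/9 + 0·2/9 + 1·1/6 + 4·1/18 + 9·5/18 + 16·1/18
 = 2/9 + 0 + 1/6 + 2/9 + 5/2 + 8/9
 = 4

4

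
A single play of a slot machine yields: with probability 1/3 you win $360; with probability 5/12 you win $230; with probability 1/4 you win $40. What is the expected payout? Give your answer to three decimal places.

225.833

E[payout] = 360·1/3 + 230·5/12 + 40·1/4
 = 120 + 575/6 + 10
 = 1355/6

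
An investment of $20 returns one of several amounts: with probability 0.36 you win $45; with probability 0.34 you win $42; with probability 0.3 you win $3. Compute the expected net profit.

E[payout] = 45·0.36 + 42·0.34 + 3·0.3
 = 16.2 + 14.28 + 0.9
 = 31.38
Net = 31.38 - 20 = 11.38

11.38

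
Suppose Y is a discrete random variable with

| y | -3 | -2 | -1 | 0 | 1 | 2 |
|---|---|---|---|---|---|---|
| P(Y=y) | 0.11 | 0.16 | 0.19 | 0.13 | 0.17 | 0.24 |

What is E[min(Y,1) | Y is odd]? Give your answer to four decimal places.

-0.7447

P(Y is odd) = 0.11 + 0.19 + 0.17 = 0.47.
E[min(Y,1) | Y is odd] = [(-3)·0.11 + (-1)·0.19 + 1·0.17] / 0.47
 = -0.35 / 0.47
 = -35/47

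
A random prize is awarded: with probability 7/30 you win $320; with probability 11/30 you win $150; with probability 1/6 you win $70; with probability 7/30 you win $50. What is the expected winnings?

153

E[payout] = 320·7/30 + 150·11/30 + 70·1/6 + 50·7/30
 = 224/3 + 55 + 35/3 + 35/3
 = 153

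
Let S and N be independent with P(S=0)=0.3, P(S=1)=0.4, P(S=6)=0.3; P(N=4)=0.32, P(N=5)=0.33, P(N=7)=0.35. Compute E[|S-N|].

3.762

E[|S-N|] = Σ_s Σ_n |s-n| · P(S=s)P(N=n)
 = 4·0.096 + 5·0.099 + 7·0.105 + 3·0.128 + 4·0.132 + 6·0.14 + 2·0.096 + 1·0.099 + 1·0.105
 = 0.384 + 0.495 + 0.735 + 0.384 + 0.528 + 0.84 + 0.192 + 0.099 + 0.105
 = 3.762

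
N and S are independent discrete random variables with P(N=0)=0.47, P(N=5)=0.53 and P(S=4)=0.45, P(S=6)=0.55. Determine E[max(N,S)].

E[max(N,S)] = Σ_n Σ_s max(n,s) · P(N=n)P(S=s)
 = 4·0.2115 + 6·0.2585 + 5·0.2385 + 6·0.2915
 = 0.846 + 1.551 + 1.1925 + 1.749
 = 5.3385

5.3385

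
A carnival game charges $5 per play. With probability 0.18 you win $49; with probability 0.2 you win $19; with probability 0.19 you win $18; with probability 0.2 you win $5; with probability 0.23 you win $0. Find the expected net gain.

12.04

E[payout] = 49·0.18 + 19·0.2 + 18·0.19 + 5·0.2 + 0·0.23
 = 8.82 + 3.8 + 3.42 + 1 + 0
 = 17.04
Net = 17.04 - 5 = 12.04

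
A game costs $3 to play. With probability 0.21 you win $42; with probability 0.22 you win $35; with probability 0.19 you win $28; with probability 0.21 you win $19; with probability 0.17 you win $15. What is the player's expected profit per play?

25.38

E[payout] = 42·0.21 + 35·0.22 + 28·0.19 + 19·0.21 + 15·0.17
 = 8.82 + 7.7 + 5.32 + 3.99 + 2.55
 = 28.38
Net = 28.38 - 3 = 25.38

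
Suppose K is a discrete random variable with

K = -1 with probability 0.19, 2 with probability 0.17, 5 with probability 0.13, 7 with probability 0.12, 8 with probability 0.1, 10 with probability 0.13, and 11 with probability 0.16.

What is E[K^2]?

48.76

E[K^2] = Σ k^2·P(K=k)
 = 1·0.19 + 4·0.17 + 25·0.13 + 49·0.12 + 64·0.1 + 100·0.13 + 121·0.16
 = 0.19 + 0.68 + 3.25 + 5.88 + 6.4 + 13 + 19.36
 = 48.76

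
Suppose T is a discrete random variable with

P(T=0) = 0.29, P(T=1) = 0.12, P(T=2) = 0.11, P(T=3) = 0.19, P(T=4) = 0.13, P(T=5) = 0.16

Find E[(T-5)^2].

E[(T-5)^2] = Σ (t-5)^2·P(T=t)
 = 25·0.29 + 16·0.12 + 9·0.11 + 4·0.19 + 1·0.13 + 0·0.16
 = 7.25 + 1.92 + 0.99 + 0.76 + 0.13 + 0
 = 11.05

11.05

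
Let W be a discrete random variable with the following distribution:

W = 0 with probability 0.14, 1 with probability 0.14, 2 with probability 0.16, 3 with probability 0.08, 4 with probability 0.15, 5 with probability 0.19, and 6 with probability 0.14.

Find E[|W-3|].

E[|W-3|] = Σ |w-3|·P(W=w)
 = 3·0.14 + 2·0.14 + 1·0.16 + 0·0.08 + 1·0.15 + 2·0.19 + 3·0.14
 = 0.42 + 0.28 + 0.16 + 0 + 0.15 + 0.38 + 0.42
 = 1.81

1.81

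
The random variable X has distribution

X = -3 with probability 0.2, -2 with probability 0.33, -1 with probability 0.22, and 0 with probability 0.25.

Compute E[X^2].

E[X^2] = Σ x^2·P(X=x)
 = 9·0.2 + 4·0.33 + 1·0.22 + 0·0.25
 = 1.8 + 1.32 + 0.22 + 0
 = 3.34

3.34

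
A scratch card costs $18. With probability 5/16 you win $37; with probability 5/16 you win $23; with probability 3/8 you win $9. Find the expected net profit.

4.125

E[payout] = 37·5/16 + 23·5/16 + 9·3/8
 = 185/16 + 115/16 + 27/8
 = 177/8
Net = 177/8 - 18 = 33/8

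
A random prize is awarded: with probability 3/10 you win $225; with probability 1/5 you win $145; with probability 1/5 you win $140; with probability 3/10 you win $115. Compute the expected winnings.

159

E[payout] = 225·3/10 + 145·1/5 + 140·1/5 + 115·3/10
 = 135/2 + 29 + 28 + 69/2
 = 159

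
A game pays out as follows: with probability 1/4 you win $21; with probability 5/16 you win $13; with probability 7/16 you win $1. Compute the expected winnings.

E[payout] = 21·1/4 + 13·5/16 + 1·7/16
 = 21/4 + 65/16 + 7/16
 = 39/4

9.75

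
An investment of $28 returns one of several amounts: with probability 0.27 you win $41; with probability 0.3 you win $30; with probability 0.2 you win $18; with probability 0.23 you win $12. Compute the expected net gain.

E[payout] = 41·0.27 + 30·0.3 + 18·0.2 + 12·0.23
 = 11.07 + 9 + 3.6 + 2.76
 = 26.43
Net = 26.43 - 28 = -1.57

-1.57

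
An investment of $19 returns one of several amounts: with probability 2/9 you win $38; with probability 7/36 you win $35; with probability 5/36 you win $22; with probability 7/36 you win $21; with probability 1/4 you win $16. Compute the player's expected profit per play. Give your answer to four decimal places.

7.3889

E[payout] = 38·2/9 + 35·7/36 + 22·5/36 + 21·7/36 + 16·1/4
 = 76/9 + 245/36 + 55/18 + 49/12 + 4
 = 475/18
Net = 475/18 - 19 = 133/18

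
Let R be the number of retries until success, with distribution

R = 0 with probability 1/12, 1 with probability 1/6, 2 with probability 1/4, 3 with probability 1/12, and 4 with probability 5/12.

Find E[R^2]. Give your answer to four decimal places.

E[R^2] = Σ r^2·P(R=r)
 = 0·1/12 + 1·1/6 + 4·1/4 + 9·1/12 + 16·5/12
 = 0 + 1/6 + 1 + 3/4 + 20/3
 = 103/12

8.5833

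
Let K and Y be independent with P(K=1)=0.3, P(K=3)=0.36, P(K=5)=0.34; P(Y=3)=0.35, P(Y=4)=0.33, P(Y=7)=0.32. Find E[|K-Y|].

2.2304

E[|K-Y|] = Σ_k Σ_y |k-y| · P(K=k)P(Y=y)
 = 2·0.105 + 3·0.099 + 6·0.096 + 0·0.126 + 1·0.1188 + 4·0.1152 + 2·0.119 + 1·0.1122 + 2·0.1088
 = 0.21 + 0.297 + 0.576 + 0 + 0.1188 + 0.4608 + 0.238 + 0.1122 + 0.2176
 = 2.2304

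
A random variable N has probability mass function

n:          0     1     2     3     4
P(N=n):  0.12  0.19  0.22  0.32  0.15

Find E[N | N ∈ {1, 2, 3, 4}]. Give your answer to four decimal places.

P(N ∈ {1, 2, 3, 4}) = 0.19 + 0.22 + 0.32 + 0.15 = 0.88.
E[N | N ∈ {1, 2, 3, 4}] = [1·0.19 + 2·0.22 + 3·0.32 + 4·0.15] / 0.88
 = 2.19 / 0.88
 = 219/88

2.4886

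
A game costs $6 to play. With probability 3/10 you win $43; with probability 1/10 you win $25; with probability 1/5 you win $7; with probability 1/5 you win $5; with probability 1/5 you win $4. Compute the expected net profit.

12.6

E[payout] = 43·3/10 + 25·1/10 + 7·1/5 + 5·1/5 + 4·1/5
 = 129/10 + 5/2 + 7/5 + 1 + 4/5
 = 93/5
Net = 93/5 - 6 = 63/5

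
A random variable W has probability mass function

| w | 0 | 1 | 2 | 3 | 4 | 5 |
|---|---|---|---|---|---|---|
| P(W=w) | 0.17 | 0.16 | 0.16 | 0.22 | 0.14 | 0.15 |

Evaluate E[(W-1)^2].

E[(W-1)^2] = Σ (w-1)^2·P(W=w)
 = 1·0.17 + 0·0.16 + 1·0.16 + 4·0.22 + 9·0.14 + 16·0.15
 = 0.17 + 0 + 0.16 + 0.88 + 1.26 + 2.4
 = 4.87

4.87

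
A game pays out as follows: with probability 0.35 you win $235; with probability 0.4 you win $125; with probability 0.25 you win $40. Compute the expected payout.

E[payout] = 235·0.35 + 125·0.4 + 40·0.25
 = 82.25 + 50 + 10
 = 142.25

142.25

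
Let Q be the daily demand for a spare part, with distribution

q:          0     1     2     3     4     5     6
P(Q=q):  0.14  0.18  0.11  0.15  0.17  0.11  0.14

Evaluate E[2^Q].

17.34

E[2^Q] = Σ 2^q·P(Q=q)
 = 1·0.14 + 2·0.18 + 4·0.11 + 8·0.15 + 16·0.17 + 32·0.11 + 64·0.14
 = 0.14 + 0.36 + 0.44 + 1.2 + 2.72 + 3.52 + 8.96
 = 17.34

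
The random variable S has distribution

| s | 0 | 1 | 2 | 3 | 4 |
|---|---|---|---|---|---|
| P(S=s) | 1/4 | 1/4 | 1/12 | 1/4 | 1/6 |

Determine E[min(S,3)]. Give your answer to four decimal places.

1.6667

E[min(S,3)] = Σ min(s,3)·P(S=s)
 = 0·1/4 + 1·1/4 + 2·1/12 + 3·1/4 + 3·1/6
 = 0 + 1/4 + 1/6 + 3/4 + 1/2
 = 5/3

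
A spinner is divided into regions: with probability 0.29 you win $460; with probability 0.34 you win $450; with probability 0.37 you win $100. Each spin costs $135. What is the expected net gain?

E[payout] = 460·0.29 + 450·0.34 + 100·0.37
 = 133.4 + 153 + 37
 = 323.4
Net = 323.4 - 135 = 188.4

188.4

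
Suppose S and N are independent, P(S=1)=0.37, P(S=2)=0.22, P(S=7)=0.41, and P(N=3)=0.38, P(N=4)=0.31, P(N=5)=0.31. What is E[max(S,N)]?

E[max(S,N)] = Σ_s Σ_n max(s,n) · P(S=s)P(N=n)
 = 3·0.1406 + 4·0.1147 + 5·0.1147 + 3·0.0836 + 4·0.0682 + 5·0.0682 + 7·0.1558 + 7·0.1271 + 7·0.1271
 = 0.4218 + 0.4588 + 0.5735 + 0.2508 + 0.2728 + 0.341 + 1.0906 + 0.8897 + 0.8897
 = 5.1887

5.1887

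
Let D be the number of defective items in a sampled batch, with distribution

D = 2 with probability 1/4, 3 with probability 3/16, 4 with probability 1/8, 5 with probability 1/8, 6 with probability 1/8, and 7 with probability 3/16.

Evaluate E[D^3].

E[D^3] = Σ d^3·P(D=d)
 = 8·1/4 + 27·3/16 + 64·1/8 + 125·1/8 + 216·1/8 + 343·3/16
 = 2 + 81/16 + 8 + 125/8 + 27 + 1029/16
 = 122

122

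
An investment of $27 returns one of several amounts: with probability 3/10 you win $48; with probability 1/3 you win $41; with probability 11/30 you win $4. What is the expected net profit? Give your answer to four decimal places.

E[payout] = 48·3/10 + 41·1/3 + 4·11/30
 = 72/5 + 41/3 + 22/15
 = 443/15
Net = 443/15 - 27 = 38/15

2.5333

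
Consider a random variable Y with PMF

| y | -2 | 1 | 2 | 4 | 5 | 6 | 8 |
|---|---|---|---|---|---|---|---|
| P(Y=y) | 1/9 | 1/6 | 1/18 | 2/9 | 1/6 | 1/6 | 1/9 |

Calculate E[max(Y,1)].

E[max(Y,1)] = Σ max(y,1)·P(Y=y)
 = 1·1/9 + 1·1/6 + 2·1/18 + 4·2/9 + 5·1/6 + 6·1/6 + 8·1/9
 = 1/9 + 1/6 + 1/9 + 8/9 + 5/6 + 1 + 8/9
 = 4

4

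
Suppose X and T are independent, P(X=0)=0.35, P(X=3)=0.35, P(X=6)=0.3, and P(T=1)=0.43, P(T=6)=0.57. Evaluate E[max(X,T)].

E[max(X,T)] = Σ_x Σ_t max(x,t) · P(X=x)P(T=t)
 = 1·0.1505 + 6·0.1995 + 3·0.1505 + 6·0.1995 + 6·0.129 + 6·0.171
 = 0.1505 + 1.197 + 0.4515 + 1.197 + 0.774 + 1.026
 = 4.796

4.796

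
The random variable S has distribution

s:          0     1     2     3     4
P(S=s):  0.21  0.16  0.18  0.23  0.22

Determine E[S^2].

E[S^2] = Σ s^2·P(S=s)
 = 0·0.21 + 1·0.16 + 4·0.18 + 9·0.23 + 16·0.22
 = 0 + 0.16 + 0.72 + 2.07 + 3.52
 = 6.47

6.47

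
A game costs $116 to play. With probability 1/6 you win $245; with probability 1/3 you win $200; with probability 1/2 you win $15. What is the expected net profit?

E[payout] = 245·1/6 + 200·1/3 + 15·1/2
 = 245/6 + 200/3 + 15/2
 = 115
Net = 115 - 116 = -1

-1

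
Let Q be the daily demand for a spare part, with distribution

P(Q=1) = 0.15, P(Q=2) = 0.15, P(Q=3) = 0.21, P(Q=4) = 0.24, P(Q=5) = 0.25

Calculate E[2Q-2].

4.58

E[2Q-2] = Σ (2q-2)·P(Q=q)
 = 0·0.15 + 2·0.15 + 4·0.21 + 6·0.24 + 8·0.25
 = 0 + 0.3 + 0.84 + 1.44 + 2
 = 4.58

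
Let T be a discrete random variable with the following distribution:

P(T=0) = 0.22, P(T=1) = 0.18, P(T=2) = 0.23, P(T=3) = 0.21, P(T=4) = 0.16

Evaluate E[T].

1.91

E[T] = Σ t·P(T=t)
 = 0·0.22 + 1·0.18 + 2·0.23 + 3·0.21 + 4·0.16
 = 0 + 0.18 + 0.46 + 0.63 + 0.64
 = 1.91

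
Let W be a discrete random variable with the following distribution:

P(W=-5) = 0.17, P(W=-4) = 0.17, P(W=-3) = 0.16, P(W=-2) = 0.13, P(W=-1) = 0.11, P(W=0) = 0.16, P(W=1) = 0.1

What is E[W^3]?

E[W^3] = Σ w^3·P(W=w)
 = (-125)·0.17 + (-64)·0.17 + (-27)·0.16 + (-8)·0.13 + (-1)·0.11 + 0·0.16 + 1·0.1
 = (-21.25) + (-10.88) + (-4.32) + (-1.04) + (-0.11) + 0 + 0.1
 = -37.5

-37.5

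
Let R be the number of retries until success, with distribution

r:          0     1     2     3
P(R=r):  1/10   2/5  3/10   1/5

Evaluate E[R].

1.6

E[R] = Σ r·P(R=r)
 = 0·1/10 + 1·2/5 + 2·3/10 + 3·1/5
 = 0 + 2/5 + 3/5 + 3/5
 = 8/5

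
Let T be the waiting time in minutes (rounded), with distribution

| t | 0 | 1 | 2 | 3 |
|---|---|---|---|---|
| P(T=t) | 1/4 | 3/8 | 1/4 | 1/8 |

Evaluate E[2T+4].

E[2T+4] = Σ (2t+4)·P(T=t)
 = 4·1/4 + 6·3/8 + 8·1/4 + 10·1/8
 = 1 + 9/4 + 2 + 5/4
 = 13/2

6.5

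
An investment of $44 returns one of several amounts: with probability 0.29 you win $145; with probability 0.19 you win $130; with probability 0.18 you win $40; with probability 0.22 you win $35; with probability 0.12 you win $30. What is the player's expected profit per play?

E[payout] = 145·0.29 + 130·0.19 + 40·0.18 + 35·0.22 + 30·0.12
 = 42.05 + 24.7 + 7.2 + 7.7 + 3.6
 = 85.25
Net = 85.25 - 44 = 41.25

41.25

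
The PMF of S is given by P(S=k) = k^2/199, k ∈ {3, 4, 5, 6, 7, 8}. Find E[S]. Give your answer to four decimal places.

E[S] = Σ s·P(S=s)
 = 3·9/199 + 4·16/199 + 5·25/199 + 6·36/199 + 7·49/199 + 8·64/199
 = 27/199 + 64/199 + 125/199 + 216/199 + 343/199 + 512/199
 = 1287/199

6.4673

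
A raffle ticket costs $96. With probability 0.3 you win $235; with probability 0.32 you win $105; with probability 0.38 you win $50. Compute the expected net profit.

E[payout] = 235·0.3 + 105·0.32 + 50·0.38
 = 70.5 + 33.6 + 19
 = 123.1
Net = 123.1 - 96 = 27.1

27.1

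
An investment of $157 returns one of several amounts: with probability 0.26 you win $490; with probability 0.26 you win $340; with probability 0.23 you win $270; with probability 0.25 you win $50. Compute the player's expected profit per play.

E[payout] = 490·0.26 + 340·0.26 + 270·0.23 + 50·0.25
 = 127.4 + 88.4 + 62.1 + 12.5
 = 290.4
Net = 290.4 - 157 = 133.4

133.4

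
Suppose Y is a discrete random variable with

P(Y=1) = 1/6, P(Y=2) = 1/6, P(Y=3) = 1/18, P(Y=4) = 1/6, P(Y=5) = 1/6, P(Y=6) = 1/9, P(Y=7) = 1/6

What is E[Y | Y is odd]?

4.2

P(Y is odd) = 1/6 + 1/18 + 1/6 + 1/6 = 5/9.
E[Y | Y is odd] = [1·1/6 + 3·1/18 + 5·1/6 + 7·1/6] / (5/9)
 = 7/3 / (5/9)
 = 21/5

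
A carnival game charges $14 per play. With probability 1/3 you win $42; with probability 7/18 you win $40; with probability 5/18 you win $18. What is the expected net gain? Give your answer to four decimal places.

E[payout] = 42·1/3 + 40·7/18 + 18·5/18
 = 14 + 140/9 + 5
 = 311/9
Net = 311/9 - 14 = 185/9

20.5556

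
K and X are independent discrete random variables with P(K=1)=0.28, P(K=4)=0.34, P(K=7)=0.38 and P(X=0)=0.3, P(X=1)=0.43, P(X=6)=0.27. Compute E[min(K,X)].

1.4884

E[min(K,X)] = Σ_k Σ_x min(k,x) · P(K=k)P(X=x)
 = 0·0.084 + 1·0.1204 + 1·0.0756 + 0·0.102 + 1·0.1462 + 4·0.0918 + 0·0.114 + 1·0.1634 + 6·0.1026
 = 0 + 0.1204 + 0.0756 + 0 + 0.1462 + 0.3672 + 0 + 0.1634 + 0.6156
 = 1.4884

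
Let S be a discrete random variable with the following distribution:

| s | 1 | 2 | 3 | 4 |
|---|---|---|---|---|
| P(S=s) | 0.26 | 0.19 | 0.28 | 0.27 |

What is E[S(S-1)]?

E[S(S-1)] = Σ s(s-1)·P(S=s)
 = 0·0.26 + 2·0.19 + 6·0.28 + 12·0.27
 = 0 + 0.38 + 1.68 + 3.24
 = 5.3

5.3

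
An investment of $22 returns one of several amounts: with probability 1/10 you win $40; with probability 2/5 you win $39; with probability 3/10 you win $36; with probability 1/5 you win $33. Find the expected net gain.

E[payout] = 40·1/10 + 39·2/5 + 36·3/10 + 33·1/5
 = 4 + 78/5 + 54/5 + 33/5
 = 37
Net = 37 - 22 = 15

15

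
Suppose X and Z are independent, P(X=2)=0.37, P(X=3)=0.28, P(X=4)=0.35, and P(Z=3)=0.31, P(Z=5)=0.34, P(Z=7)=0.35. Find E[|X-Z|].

2.317

E[|X-Z|] = Σ_x Σ_z |x-z| · P(X=x)P(Z=z)
 = 1·0.1147 + 3·0.1258 + 5·0.1295 + 0·0.0868 + 2·0.0952 + 4·0.098 + 1·0.1085 + 1·0.119 + 3·0.1225
 = 0.1147 + 0.3774 + 0.6475 + 0 + 0.1904 + 0.392 + 0.1085 + 0.119 + 0.3675
 = 2.317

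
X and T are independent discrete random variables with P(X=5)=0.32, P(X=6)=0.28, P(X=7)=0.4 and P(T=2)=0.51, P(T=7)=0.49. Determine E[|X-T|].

E[|X-T|] = Σ_x Σ_t |x-t| · P(X=x)P(T=t)
 = 3·0.1632 + 2·0.1568 + 4·0.1428 + 1·0.1372 + 5·0.204 + 0·0.196
 = 0.4896 + 0.3136 + 0.5712 + 0.1372 + 1.02 + 0
 = 2.5316

2.5316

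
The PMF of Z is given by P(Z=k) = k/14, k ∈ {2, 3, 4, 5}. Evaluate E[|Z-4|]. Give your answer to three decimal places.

0.857

E[|Z-4|] = Σ |z-4|·P(Z=z)
 = 2·1/7 + 1·3/14 + 0·2/7 + 1·5/14
 = 2/7 + 3/14 + 0 + 5/14
 = 6/7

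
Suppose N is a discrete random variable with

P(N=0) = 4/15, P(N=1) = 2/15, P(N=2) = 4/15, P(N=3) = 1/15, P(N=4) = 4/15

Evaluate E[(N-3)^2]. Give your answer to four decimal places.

E[(N-3)^2] = Σ (n-3)^2·P(N=n)
 = 9·4/15 + 4·2/15 + 1·4/15 + 0·1/15 + 1·4/15
 = 12/5 + 8/15 + 4/15 + 0 + 4/15
 = 52/15

3.4667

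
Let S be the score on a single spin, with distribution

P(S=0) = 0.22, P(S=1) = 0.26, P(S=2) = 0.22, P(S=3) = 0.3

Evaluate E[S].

1.6

E[S] = Σ s·P(S=s)
 = 0·0.22 + 1·0.26 + 2·0.22 + 3·0.3
 = 0 + 0.26 + 0.44 + 0.9
 = 1.6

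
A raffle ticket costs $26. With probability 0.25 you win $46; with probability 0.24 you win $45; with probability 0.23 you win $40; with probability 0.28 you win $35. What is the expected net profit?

15.3

E[payout] = 46·0.25 + 45·0.24 + 40·0.23 + 35·0.28
 = 11.5 + 10.8 + 9.2 + 9.8
 = 41.3
Net = 41.3 - 26 = 15.3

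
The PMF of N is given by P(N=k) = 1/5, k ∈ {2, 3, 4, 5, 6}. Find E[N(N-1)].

14

E[N(N-1)] = Σ n(n-1)·P(N=n)
 = 2·1/5 + 6·1/5 + 12·1/5 + 20·1/5 + 30·1/5
 = 2/5 + 6/5 + 12/5 + 4 + 6
 = 14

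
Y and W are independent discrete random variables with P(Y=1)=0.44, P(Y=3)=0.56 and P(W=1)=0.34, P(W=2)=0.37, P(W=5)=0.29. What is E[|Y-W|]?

E[|Y-W|] = Σ_y Σ_w |y-w| · P(Y=y)P(W=w)
 = 0·0.1496 + 1·0.1628 + 4·0.1276 + 2·0.1904 + 1·0.2072 + 2·0.1624
 = 0 + 0.1628 + 0.5104 + 0.3808 + 0.2072 + 0.3248
 = 1.586

1.586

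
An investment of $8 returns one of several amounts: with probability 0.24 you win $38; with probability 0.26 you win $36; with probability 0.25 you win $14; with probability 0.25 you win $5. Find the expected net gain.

15.23

E[payout] = 38·0.24 + 36·0.26 + 14·0.25 + 5·0.25
 = 9.12 + 9.36 + 3.5 + 1.25
 = 23.23
Net = 23.23 - 8 = 15.23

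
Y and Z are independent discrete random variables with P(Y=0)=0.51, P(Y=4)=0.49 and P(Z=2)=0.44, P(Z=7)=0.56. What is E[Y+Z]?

E[Y+Z] = Σ_y Σ_z (y+z) · P(Y=y)P(Z=z)
 = 2·0.2244 + 7·0.2856 + 6·0.2156 + 11·0.2744
 = 0.4488 + 1.9992 + 1.2936 + 3.0184
 = 6.76

6.76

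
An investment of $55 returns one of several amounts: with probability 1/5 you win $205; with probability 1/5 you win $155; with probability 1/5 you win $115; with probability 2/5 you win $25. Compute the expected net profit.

50

E[payout] = 205·1/5 + 155·1/5 + 115·1/5 + 25·2/5
 = 41 + 31 + 23 + 10
 = 105
Net = 105 - 55 = 50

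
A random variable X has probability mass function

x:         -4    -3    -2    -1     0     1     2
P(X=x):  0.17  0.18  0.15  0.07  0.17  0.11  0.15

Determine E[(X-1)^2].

9.08

E[(X-1)^2] = Σ (x-1)^2·P(X=x)
 = 25·0.17 + 16·0.18 + 9·0.15 + 4·0.07 + 1·0.17 + 0·0.11 + 1·0.15
 = 4.25 + 2.88 + 1.35 + 0.28 + 0.17 + 0 + 0.15
 = 9.08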